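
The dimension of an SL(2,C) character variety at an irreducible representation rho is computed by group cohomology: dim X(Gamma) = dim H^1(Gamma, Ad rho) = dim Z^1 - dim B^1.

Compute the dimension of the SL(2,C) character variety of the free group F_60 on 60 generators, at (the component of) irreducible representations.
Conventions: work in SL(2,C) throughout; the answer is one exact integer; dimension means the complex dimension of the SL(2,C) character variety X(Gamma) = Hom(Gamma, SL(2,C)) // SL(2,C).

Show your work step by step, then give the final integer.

Here Gamma is free of rank 60 — no relator constrains a cocycle.
Z^1(Gamma, Ad rho) = (sl_2)^60: a cocycle is a free choice of one sl_2 vector per generator, so dim Z^1 = 3*60 = 180.
dim B^1 = 3: the coboundary map is injective because an irreducible image has centralizer 0 in sl_2.
Therefore dim X = 180 - 3 = 177.

177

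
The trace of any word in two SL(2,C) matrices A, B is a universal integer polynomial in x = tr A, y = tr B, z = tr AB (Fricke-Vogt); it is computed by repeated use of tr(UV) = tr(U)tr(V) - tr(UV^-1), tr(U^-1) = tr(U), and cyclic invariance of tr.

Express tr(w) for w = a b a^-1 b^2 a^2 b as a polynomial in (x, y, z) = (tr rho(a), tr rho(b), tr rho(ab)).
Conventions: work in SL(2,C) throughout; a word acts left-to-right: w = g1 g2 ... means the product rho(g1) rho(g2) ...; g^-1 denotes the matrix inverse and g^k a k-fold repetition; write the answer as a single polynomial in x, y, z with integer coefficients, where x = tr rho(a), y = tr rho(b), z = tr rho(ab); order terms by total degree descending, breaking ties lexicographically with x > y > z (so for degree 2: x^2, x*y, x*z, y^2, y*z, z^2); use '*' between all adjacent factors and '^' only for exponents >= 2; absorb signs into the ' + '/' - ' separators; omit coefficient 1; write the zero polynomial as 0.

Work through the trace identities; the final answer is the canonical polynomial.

x^2*y^2*z^2 - x^3*y*z - x*y^3*z - x*y*z^3 + y^2*z^2 + 3*x*y*z - y^2 - z^2 + 2

tr(a b a b) = tr(a b) * tr(a b) - tr(1)   [split at a repeated a] = z^2 - 2
and tr(a b a) = tr(a) * tr(b a) - tr(b)   [square of a] = x*z - y
next, tr(b a b^2 a) = tr(b) * tr(a b a b) - tr(a b a)   [square of b] = y*z^2 - x*z - y
tr(b a b) = tr(b) * tr(a b) - tr(a)   [square of b] = y*z - x
tr(b a b^2) = tr(b) * tr(b a b) - tr(b a)   [square of b] = y^2*z - x*y - z
next, tr(b a^2 b a b) = tr(a) * tr(b a b^2 a) - tr(b a b^2)   [square of a] = x*y*z^2 - x^2*z - y^2*z + z
tr(b a^2 b a) = tr(a) * tr(b a b a) - tr(b a b)   [square of a] = x*z^2 - y*z - x
next, tr(b^2 a^2 b a b) = tr(b) * tr(b a^2 b a b) - tr(b a^2 b a)   [square of b] = x*y^2*z^2 - x^2*y*z - y^3*z - x*z^2 + 2*y*z + x
and tr(b a b a b a) = tr(a b) * tr(a b a b) - tr(a^-1 b^-1)   [split at a repeated a] = z^3 - 3*z
and tr(a^2 b a b a b) = tr(a) * tr(b a b a b a) - tr(b a b a b)   [square of a] = x*z^3 - y*z^2 - 2*x*z + y
next, tr(a^2 b a b a) = tr(a) * tr(a b a b a) - tr(a b a b)   [square of a] = x^2*z^2 - x*y*z - x^2 - z^2 + 2
and tr(b^2 a^2 b a b a) = tr(b) * tr(a^2 b a b a b) - tr(a^2 b a b a)   [square of b] = x*y*z^3 - x^2*z^2 - y^2*z^2 - x*y*z + x^2 + y^2 + z^2 - 2
next, tr(a b a^-1 b^2 a^2 b) = tr(b^2 a^2 b a b) * tr(a) - tr(b^2 a^2 b a b a)   [inverse elimination on a] = x^2*y^2*z^2 - x^3*y*z - x*y^3*z - x*y*z^3 + y^2*z^2 + 3*x*y*z - y^2 - z^2 + 2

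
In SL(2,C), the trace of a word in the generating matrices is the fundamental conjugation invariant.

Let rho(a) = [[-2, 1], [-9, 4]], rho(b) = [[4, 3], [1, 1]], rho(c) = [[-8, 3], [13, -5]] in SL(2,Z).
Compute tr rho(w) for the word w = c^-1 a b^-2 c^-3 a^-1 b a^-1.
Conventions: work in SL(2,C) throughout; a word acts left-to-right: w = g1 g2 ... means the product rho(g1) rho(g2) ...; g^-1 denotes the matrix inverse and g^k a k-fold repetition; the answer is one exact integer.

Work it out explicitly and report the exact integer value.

250909040

rho(c^-1) = [[-5, -3], [-13, -8]]
... * rho(a) = [[-2, 1], [-9, 4]]  ->  [[37, -17], [98, -45]]
... * rho(b^-1) = [[1, -3], [-1, 4]]  ->  [[54, -179], [143, -474]]
... * rho(b^-1) = [[1, -3], [-1, 4]]  ->  [[233, -878], [617, -2325]]
... * rho(c^-1) = [[-5, -3], [-13, -8]]  ->  [[10249, 6325], [27140, 16749]]
... * rho(c^-1) = [[-5, -3], [-13, -8]]  ->  [[-133470, -81347], [-353437, -215412]]
... * rho(c^-1) = [[-5, -3], [-13, -8]]  ->  [[1724861, 1051186], [4567541, 2783607]]
... * rho(a^-1) = [[4, -1], [9, -2]]  ->  [[16360118, -3827233], [43322627, -10134755]]
... * rho(b) = [[4, 3], [1, 1]]  ->  [[61613239, 45253121], [163155753, 119833126]]
... * rho(a^-1) = [[4, -1], [9, -2]]  ->  [[653731045, -152119481], [1731121146, -402822005]]
tr = 653731045 + -402822005 = 250909040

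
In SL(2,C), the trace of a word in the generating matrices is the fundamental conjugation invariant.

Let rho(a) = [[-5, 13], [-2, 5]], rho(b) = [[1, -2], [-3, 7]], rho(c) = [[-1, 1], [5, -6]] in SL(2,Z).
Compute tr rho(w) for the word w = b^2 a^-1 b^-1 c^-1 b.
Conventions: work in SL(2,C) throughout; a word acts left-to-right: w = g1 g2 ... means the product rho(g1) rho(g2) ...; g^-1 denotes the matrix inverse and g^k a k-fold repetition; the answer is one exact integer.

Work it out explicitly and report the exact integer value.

302

rho(b) = [[1, -2], [-3, 7]]
... * rho(b) = [[1, -2], [-3, 7]]  ->  [[7, -16], [-24, 55]]
... * rho(a^-1) = [[5, -13], [2, -5]]  ->  [[3, -11], [-10, 37]]
... * rho(b^-1) = [[7, 2], [3, 1]]  ->  [[-12, -5], [41, 17]]
... * rho(c^-1) = [[-6, -1], [-5, -1]]  ->  [[97, 17], [-331, -58]]
... * rho(b) = [[1, -2], [-3, 7]]  ->  [[46, -75], [-157, 256]]
tr = 46 + 256 = 302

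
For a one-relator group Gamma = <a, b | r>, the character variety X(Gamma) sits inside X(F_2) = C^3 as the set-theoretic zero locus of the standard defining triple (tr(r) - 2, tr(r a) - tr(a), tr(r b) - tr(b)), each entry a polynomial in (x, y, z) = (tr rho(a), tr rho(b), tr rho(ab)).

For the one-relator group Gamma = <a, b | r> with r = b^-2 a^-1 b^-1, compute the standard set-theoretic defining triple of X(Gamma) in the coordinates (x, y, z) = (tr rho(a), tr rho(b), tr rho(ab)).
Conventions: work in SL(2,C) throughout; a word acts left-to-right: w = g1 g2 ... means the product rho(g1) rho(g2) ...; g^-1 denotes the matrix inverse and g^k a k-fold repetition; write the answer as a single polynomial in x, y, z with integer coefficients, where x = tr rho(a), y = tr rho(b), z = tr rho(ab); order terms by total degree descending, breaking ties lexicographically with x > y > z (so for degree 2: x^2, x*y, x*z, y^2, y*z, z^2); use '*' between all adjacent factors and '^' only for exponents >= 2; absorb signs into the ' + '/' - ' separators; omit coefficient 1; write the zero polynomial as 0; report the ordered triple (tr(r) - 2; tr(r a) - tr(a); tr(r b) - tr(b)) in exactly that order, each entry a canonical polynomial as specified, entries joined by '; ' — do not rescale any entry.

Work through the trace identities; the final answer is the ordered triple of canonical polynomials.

tr(a^-1) = tr(a) = x
next, tr(a^-1 b) = tr(b) tr(a) - tr(b a)   [inverse elimination on a] = x*y - z
and tr(a^-1 b^-1) = tr(a^-1) tr(b) - tr(a^-1 b)   [inverse elimination on b] = z
tr(a^-1 b^-2) = tr(a^-1 b^-1) tr(b) - tr(a^-1)   [inverse elimination on b] = y*z - x
next, tr(b^-2 a^-1 b^-1) = tr(a^-1 b^-2) tr(b) - tr(a^-1 b^-1)   [inverse elimination on b] = y^2*z - x*y - z
and tr(b^-2) = tr(b^-1) tr(b) - tr(1)  (eliminate b^-1) = y^2 - 2
tr(a b a) = tr(a) tr(b a) - tr(b)  (reduce the a square) = x*z - y
tr(a b a b) = tr(a b) tr(a b) - tr(1)  (split on a) = z^2 - 2
next, tr(b a b^-1 a) = tr(a b a) tr(b) - tr(a b a b)  (eliminate b^-1) = x*y*z - y^2 - z^2 + 2
next, tr(a^-1 b a b^-1) = tr(b a b^-1) tr(a) - tr(b a b^-1 a)  (eliminate a^-1) = -x*y*z + x^2 + y^2 + z^2 - 2
and tr(a b^-2 a^-1 b) = tr(a^-1 b a b^-1) tr(b) - tr(a^-1 b a)  (eliminate b^-1) = -x*y^2*z + x^2*y + y^3 + y*z^2 - 3*y
tr(b^-2 a^-1 b^-1 a) = tr(a b^-2 a^-1) tr(b) - tr(a b^-2 a^-1 b)  (eliminate b^-1) = x*y^2*z - x^2*y - y*z^2 + y
assemble the triple (tr(r) - 2; tr(r a) - x; tr(r b) - y)

y^2*z - x*y - z - 2; x*y^2*z - x^2*y - y*z^2 - x + y; y*z - x - y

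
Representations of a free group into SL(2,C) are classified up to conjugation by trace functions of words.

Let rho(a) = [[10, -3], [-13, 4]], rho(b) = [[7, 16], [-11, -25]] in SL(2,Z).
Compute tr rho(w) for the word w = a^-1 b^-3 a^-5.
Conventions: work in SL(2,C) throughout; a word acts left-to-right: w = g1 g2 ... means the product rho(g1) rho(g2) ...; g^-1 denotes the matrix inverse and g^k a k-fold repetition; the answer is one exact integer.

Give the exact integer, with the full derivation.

rho(a^-1) = [[4, 3], [13, 10]]
... * rho(b^-1) = [[-25, -16], [11, 7]]  ->  [[-67, -43], [-215, -138]]
... * rho(b^-1) = [[-25, -16], [11, 7]]  ->  [[1202, 771], [3857, 2474]]
... * rho(b^-1) = [[-25, -16], [11, 7]]  ->  [[-21569, -13835], [-69211, -44394]]
... * rho(a^-1) = [[4, 3], [13, 10]]  ->  [[-266131, -203057], [-853966, -651573]]
... * rho(a^-1) = [[4, 3], [13, 10]]  ->  [[-3704265, -2828963], [-11886313, -9077628]]
... * rho(a^-1) = [[4, 3], [13, 10]]  ->  [[-51593579, -39402425], [-165554416, -126435219]]
... * rho(a^-1) = [[4, 3], [13, 10]]  ->  [[-718605841, -548804987], [-2305875511, -1761015438]]
... * rho(a^-1) = [[4, 3], [13, 10]]  ->  [[-10008888195, -7643867393], [-32116702738, -24527780913]]
tr = -10008888195 + -24527780913 = -34536669108

-34536669108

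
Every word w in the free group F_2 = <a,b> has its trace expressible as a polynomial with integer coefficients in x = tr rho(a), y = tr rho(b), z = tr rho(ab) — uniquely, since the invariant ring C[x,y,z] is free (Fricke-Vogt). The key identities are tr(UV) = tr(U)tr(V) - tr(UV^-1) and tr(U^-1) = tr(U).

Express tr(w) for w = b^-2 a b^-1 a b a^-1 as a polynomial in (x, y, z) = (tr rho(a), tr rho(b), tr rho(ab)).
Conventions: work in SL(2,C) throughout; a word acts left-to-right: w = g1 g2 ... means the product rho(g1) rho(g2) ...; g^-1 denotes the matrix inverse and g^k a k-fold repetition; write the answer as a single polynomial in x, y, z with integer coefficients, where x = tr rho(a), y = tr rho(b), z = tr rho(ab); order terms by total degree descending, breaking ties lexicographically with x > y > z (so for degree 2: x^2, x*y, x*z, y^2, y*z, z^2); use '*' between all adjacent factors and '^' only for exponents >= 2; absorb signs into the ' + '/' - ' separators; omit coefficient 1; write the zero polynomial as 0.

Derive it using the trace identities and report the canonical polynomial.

tr(a^2) = tr(a) tr(a) - tr(1)  (reduce the a square) = x^2 - 2
tr(a^2 b) = tr(a) tr(b a) - tr(b)  (reduce the a square) = x*z - y
reduce: tr(a b^-1 a) = tr(a^2) tr(b) - tr(a^2 b)  (eliminate b^-1) = x^2*y - x*z - y
tr(a^2 b a) = tr(a) tr(a b a) - tr(a b)  (reduce the a square) = x^2*z - x*y - z
so tr(b a b a) = tr(a b) tr(a b) - tr(1)  (split on a) = z^2 - 2
reduce: tr(b a b) = tr(b) tr(a b) - tr(a)  (reduce the b square) = y*z - x
tr(a^2 b a b) = tr(a) tr(b a b a) - tr(b a b)  (reduce the a square) = x*z^2 - y*z - x
reduce: tr(a b a b^-1 a) = tr(a^2 b a) tr(b) - tr(a^2 b a b)  (eliminate b^-1) = x^2*y*z - x*y^2 - x*z^2 + x
so tr(a b a b a b) = tr(a b) tr(a b a b) - tr(a^-1 b^-1)  (split on a) = z^3 - 3*z
reduce: tr(a b a b^-1 a b) = tr(a b a b a) tr(b) - tr(a b a b a b)  (eliminate b^-1) = x*y*z^2 - y^2*z - z^3 - x*y + 3*z
so tr(b^-1 a b^-1 a b a) = tr(a b a b^-1 a) tr(b) - tr(a b a b^-1 a b)  (eliminate b^-1) = x^2*y^2*z - x*y^3 - 2*x*y*z^2 + y^2*z + z^3 + 2*x*y - 3*z
tr(a b^-1 a b a^-1 b^-1) = tr(b^-1 a b^-1 a b) tr(a) - tr(b^-1 a b^-1 a b a)  (eliminate a^-1) = -x^2*y^2*z + x^3*y + x*y^3 + 2*x*y*z^2 - x^2*z - y^2*z - z^3 - 3*x*y + 3*z
tr(b^-2 a b^-1 a b a^-1) = tr(a b^-1 a b a^-1 b^-1) tr(b) - tr(a b^-1 a b a^-1)  (eliminate b^-1) = -x^2*y^3*z + x^3*y^2 + x*y^4 + 2*x*y^2*z^2 - x^2*y*z - y^3*z - y*z^3 - 3*x*y^2 + 3*y*z - x

-x^2*y^3*z + x^3*y^2 + x*y^4 + 2*x*y^2*z^2 - x^2*y*z - y^3*z - y*z^3 - 3*x*y^2 + 3*y*z - x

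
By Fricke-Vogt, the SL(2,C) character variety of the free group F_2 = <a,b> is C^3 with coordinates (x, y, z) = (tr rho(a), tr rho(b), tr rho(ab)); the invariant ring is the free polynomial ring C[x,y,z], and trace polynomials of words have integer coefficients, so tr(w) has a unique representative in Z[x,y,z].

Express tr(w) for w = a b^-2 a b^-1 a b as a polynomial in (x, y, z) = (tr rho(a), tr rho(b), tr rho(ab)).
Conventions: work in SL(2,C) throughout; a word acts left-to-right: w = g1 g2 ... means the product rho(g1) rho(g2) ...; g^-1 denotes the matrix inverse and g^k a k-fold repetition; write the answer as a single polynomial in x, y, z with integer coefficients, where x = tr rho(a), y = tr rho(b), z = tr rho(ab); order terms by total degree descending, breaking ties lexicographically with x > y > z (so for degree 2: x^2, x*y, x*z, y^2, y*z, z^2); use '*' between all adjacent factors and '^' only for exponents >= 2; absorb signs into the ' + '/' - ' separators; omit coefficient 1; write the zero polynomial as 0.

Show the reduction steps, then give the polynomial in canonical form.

apply: tr(b a^2) = tr(a) tr(b a) - tr(b)  (reduce the a square) = x*z - y
use: tr(a b a^2) = tr(a) tr(b a^2) - tr(b a)  (reduce the a square) = x^2*z - x*y - z
use: tr(b a b a) = tr(b a) tr(b a) - tr(1)  (split on b) = z^2 - 2
use: tr(b a b) = tr(b) tr(a b) - tr(a)  (reduce the b square) = y*z - x
apply: tr(a b a^2 b) = tr(a) tr(b a b a) - tr(b a b)  (reduce the a square) = x*z^2 - y*z - x
tr(a b^-1 a b a) = tr(a b a^2) tr(b) - tr(a b a^2 b)  (eliminate b^-1) = x^2*y*z - x*y^2 - x*z^2 + x
tr(a b a b a b) = tr(a b a b) tr(a b) - tr(b a)  (split on a) = z^3 - 3*z
tr(a b^-1 a b a b) = tr(a b a b a) tr(b) - tr(a b a b a b)  (eliminate b^-1) = x*y*z^2 - y^2*z - z^3 - x*y + 3*z
use: tr(a b^-1 a b a b^-1) = tr(a b^-1 a b a) tr(b) - tr(a b^-1 a b a b)  (eliminate b^-1) = x^2*y^2*z - x*y^3 - 2*x*y*z^2 + y^2*z + z^3 + 2*x*y - 3*z
apply: tr(a b^-2 a b^-1 a b) = tr(a b^-1 a b a b^-1) tr(b) - tr(a b^-1 a b a)  (eliminate b^-1) = x^2*y^3*z - x*y^4 - 2*x*y^2*z^2 - x^2*y*z + y^3*z + y*z^3 + 3*x*y^2 + x*z^2 - 3*y*z - x

x^2*y^3*z - x*y^4 - 2*x*y^2*z^2 - x^2*y*z + y^3*z + y*z^3 + 3*x*y^2 + x*z^2 - 3*y*z - x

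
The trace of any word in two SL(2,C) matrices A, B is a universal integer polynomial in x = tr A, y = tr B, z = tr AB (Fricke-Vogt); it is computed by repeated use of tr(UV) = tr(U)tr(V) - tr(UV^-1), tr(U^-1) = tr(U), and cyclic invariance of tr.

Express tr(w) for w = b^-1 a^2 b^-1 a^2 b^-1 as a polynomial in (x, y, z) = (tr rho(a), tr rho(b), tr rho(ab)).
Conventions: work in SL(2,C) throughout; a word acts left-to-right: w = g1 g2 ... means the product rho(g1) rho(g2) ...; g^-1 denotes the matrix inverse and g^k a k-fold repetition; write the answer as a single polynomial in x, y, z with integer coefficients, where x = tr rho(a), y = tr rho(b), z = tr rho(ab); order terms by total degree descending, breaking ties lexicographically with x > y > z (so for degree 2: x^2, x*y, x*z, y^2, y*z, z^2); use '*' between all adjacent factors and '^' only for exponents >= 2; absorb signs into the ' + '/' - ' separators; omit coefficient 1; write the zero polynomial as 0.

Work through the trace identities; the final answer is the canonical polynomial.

x^4*y^3 - 2*x^3*y^2*z - x^4*y - 2*x^2*y^3 + x^2*y*z^2 + x^3*z + 2*x*y^2*z + 3*x^2*y + y^3 - 2*x*z - 3*y

apply: tr(a^2) = tr(a) tr(a) - tr(1)  (reduce the a square) = x^2 - 2
tr(a^3) = tr(a) tr(a^2) - tr(a)  (reduce the a square) = x^3 - 3*x
tr(a^4) = tr(a) tr(a^3) - tr(a^2)  (reduce the a square) = x^4 - 4*x^2 + 2
tr(a b a) = tr(a) tr(b a) - tr(b)  (reduce the a square) = x*z - y
tr(b a^3) = tr(a) tr(a b a) - tr(a b)  (reduce the a square) = x^2*z - x*y - z
apply: tr(a^4 b) = tr(a) tr(b a^3) - tr(b a^2)  (reduce the a square) = x^3*z - x^2*y - 2*x*z + y
use: tr(a^2 b^-1 a^2) = tr(a^4) tr(b) - tr(a^4 b)  (eliminate b^-1) = x^4*y - x^3*z - 3*x^2*y + 2*x*z + y
use: tr(b a b a) = tr(a b) tr(a b) - tr(1)  (split on a) = z^2 - 2
tr(b a b) = tr(b) tr(a b) - tr(a)  (reduce the b square) = y*z - x
tr(b a^2 b a) = tr(a) tr(b a b a) - tr(b a b)  (reduce the a square) = x*z^2 - y*z - x
tr(b a^2 b) = tr(b) tr(a^2 b) - tr(a^2)  (reduce the b square) = x*y*z - x^2 - y^2 + 2
tr(a^2 b a^2 b) = tr(a) tr(b a^2 b a) - tr(b a^2 b)  (reduce the a square) = x^2*z^2 - 2*x*y*z + y^2 - 2
apply: tr(a^2 b^-1 a^2 b) = tr(a^2 b a^2) tr(b) - tr(a^2 b a^2 b)  (eliminate b^-1) = x^3*y*z - x^2*y^2 - x^2*z^2 + 2
tr(a^2 b^-1 a^2 b^-1) = tr(a^2 b^-1 a^2) tr(b) - tr(a^2 b^-1 a^2 b)  (eliminate b^-1) = x^4*y^2 - 2*x^3*y*z - 2*x^2*y^2 + x^2*z^2 + 2*x*y*z + y^2 - 2
use: tr(b^-1 a^2 b^-1 a^2 b^-1) = tr(a^2 b^-1 a^2 b^-1) tr(b) - tr(a^2 b^-1 a^2)  (eliminate b^-1) = x^4*y^3 - 2*x^3*y^2*z - x^4*y - 2*x^2*y^3 + x^2*y*z^2 + x^3*z + 2*x*y^2*z + 3*x^2*y + y^3 - 2*x*z - 3*y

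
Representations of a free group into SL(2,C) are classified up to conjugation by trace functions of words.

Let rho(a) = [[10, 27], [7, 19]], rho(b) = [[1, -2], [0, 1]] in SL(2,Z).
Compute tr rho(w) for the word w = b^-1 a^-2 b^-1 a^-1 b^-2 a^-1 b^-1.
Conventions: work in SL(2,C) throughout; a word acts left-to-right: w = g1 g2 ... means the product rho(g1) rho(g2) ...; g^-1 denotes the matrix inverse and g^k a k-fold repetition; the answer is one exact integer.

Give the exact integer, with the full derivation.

rho(b^-1) = [[1, 2], [0, 1]]
... * rho(a^-1) = [[19, -27], [-7, 10]]  ->  [[5, -7], [-7, 10]]
... * rho(a^-1) = [[19, -27], [-7, 10]]  ->  [[144, -205], [-203, 289]]
... * rho(b^-1) = [[1, 2], [0, 1]]  ->  [[144, 83], [-203, -117]]
... * rho(a^-1) = [[19, -27], [-7, 10]]  ->  [[2155, -3058], [-3038, 4311]]
... * rho(b^-1) = [[1, 2], [0, 1]]  ->  [[2155, 1252], [-3038, -1765]]
... * rho(b^-1) = [[1, 2], [0, 1]]  ->  [[2155, 5562], [-3038, -7841]]
... * rho(a^-1) = [[19, -27], [-7, 10]]  ->  [[2011, -2565], [-2835, 3616]]
... * rho(b^-1) = [[1, 2], [0, 1]]  ->  [[2011, 1457], [-2835, -2054]]
tr = 2011 + -2054 = -43

-43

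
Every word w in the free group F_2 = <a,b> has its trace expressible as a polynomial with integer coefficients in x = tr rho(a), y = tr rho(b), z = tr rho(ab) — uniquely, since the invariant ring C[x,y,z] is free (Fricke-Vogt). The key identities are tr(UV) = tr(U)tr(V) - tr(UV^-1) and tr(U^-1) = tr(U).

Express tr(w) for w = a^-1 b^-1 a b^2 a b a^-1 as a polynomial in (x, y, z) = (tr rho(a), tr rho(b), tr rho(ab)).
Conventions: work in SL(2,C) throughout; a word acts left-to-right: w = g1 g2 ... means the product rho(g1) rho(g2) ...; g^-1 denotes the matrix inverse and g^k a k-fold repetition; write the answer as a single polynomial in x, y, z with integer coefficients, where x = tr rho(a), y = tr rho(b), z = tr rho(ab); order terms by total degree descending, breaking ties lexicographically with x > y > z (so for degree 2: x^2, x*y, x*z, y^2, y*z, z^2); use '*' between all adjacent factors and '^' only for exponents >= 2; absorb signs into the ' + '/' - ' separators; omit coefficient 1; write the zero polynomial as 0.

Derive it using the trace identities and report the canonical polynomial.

-x^2*y^2*z^2 + 2*x^3*y*z + x*y^3*z + x*y*z^3 - x^4 - x^2*y^2 - x^2*z^2 - 4*x*y*z + 4*x^2 + y^2 - 2

tr(a b^2) = tr(b) tr(a b) - tr(a) = y*z - x
and tr(b^2 a b) = tr(b) tr(a b^2) - tr(a b) = y^2*z - x*y - z
tr(a b a b) = tr(b a) tr(b a) - tr(1) = z^2 - 2
tr(a b a) = tr(a) tr(b a) - tr(b) = x*z - y
and tr(b^2 a b a) = tr(b) tr(a b a b) - tr(a b a) = y*z^2 - x*z - y
tr(b^2 a b a^-1) = tr(b^2 a b) tr(a) - tr(b^2 a b a) = x*y^2*z - x^2*y - y*z^2 + y
and tr(b^2) = tr(b) tr(b) - tr(1) = y^2 - 2
tr(a b^2 a) = tr(a) tr(b^2 a) - tr(b^2) = x*y*z - x^2 - y^2 + 2
next, tr(b a b^2 a b) = tr(b) tr(a b^2 a b) - tr(a b^2 a) = y^2*z^2 - 2*x*y*z + x^2 - 2
tr(a b a b a b) = tr(a b a b) tr(a b) - tr(b a) = z^3 - 3*z
and tr(a b a b a) = tr(a) tr(b a b a) - tr(b a b) = x*z^2 - y*z - x
tr(b a b^2 a b a) = tr(b) tr(a b a b a b) - tr(a b a b a) = y*z^3 - x*z^2 - 2*y*z + x
tr(b a b^2 a b a^-1) = tr(b a b^2 a b) tr(a) - tr(b a b^2 a b a) = x*y^2*z^2 - 2*x^2*y*z - y*z^3 + x^3 + x*z^2 + 2*y*z - 3*x
tr(a b^2 a b a^-2 b) = tr(b a b^2 a b a^-1) tr(a) - tr(b a b^2 a b) = x^2*y^2*z^2 - 2*x^3*y*z - x*y*z^3 + x^4 + x^2*z^2 - y^2*z^2 + 4*x*y*z - 4*x^2 + 2
tr(a^-1 b^-1 a b^2 a b a^-1) = tr(a b^2 a b a^-2) tr(b) - tr(a b^2 a b a^-2 b) = -x^2*y^2*z^2 + 2*x^3*y*z + x*y^3*z + x*y*z^3 - x^4 - x^2*y^2 - x^2*z^2 - 4*x*y*z + 4*x^2 + y^2 - 2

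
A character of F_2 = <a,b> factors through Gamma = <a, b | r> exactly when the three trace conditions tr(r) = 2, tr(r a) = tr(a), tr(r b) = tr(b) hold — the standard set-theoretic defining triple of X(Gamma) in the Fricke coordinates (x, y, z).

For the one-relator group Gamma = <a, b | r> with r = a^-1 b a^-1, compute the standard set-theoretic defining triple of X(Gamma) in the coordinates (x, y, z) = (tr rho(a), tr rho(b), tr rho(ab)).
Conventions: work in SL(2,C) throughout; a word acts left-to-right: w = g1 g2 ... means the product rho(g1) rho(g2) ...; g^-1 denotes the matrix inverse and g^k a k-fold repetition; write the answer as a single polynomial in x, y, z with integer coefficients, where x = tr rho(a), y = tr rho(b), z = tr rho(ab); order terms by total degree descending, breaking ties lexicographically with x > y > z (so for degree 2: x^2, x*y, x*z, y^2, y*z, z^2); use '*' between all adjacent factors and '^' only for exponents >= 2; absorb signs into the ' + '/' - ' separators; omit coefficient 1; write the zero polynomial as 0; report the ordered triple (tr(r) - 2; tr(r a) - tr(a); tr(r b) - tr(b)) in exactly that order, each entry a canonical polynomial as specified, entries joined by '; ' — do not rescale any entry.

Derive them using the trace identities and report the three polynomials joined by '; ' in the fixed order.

trace(b a^-1) = trace(b) * trace(a) - trace(b a) = x*y - z
trace(a^-1 b a^-1) = trace(b a^-1) * trace(a) - trace(b) = x^2*y - x*z - y
so trace(b^2) = trace(b) * trace(b) - trace(1)  (reduce the b square) = y^2 - 2
reduce: trace(b^2 a) = trace(b) * trace(a b) - trace(a)  (reduce the b square) = y*z - x
so trace(b a^-1 b) = trace(b^2) * trace(a) - trace(b^2 a)  (eliminate a^-1) = x*y^2 - y*z - x
trace(b a b a) = trace(a b) * trace(a b) - trace(1)  (split on a) = z^2 - 2
so trace(b a^-1 b a) = trace(b a b) * trace(a) - trace(b a b a)  (eliminate a^-1) = x*y*z - x^2 - z^2 + 2
trace(a^-1 b a^-1 b) = trace(b a^-1 b) * trace(a) - trace(b a^-1 b a)  (eliminate a^-1) = x^2*y^2 - 2*x*y*z + z^2 - 2
assemble the triple (trace(r) - 2; trace(r a) - x; trace(r b) - y)

x^2*y - x*z - y - 2; x*y - x - z; x^2*y^2 - 2*x*y*z + z^2 - y - 2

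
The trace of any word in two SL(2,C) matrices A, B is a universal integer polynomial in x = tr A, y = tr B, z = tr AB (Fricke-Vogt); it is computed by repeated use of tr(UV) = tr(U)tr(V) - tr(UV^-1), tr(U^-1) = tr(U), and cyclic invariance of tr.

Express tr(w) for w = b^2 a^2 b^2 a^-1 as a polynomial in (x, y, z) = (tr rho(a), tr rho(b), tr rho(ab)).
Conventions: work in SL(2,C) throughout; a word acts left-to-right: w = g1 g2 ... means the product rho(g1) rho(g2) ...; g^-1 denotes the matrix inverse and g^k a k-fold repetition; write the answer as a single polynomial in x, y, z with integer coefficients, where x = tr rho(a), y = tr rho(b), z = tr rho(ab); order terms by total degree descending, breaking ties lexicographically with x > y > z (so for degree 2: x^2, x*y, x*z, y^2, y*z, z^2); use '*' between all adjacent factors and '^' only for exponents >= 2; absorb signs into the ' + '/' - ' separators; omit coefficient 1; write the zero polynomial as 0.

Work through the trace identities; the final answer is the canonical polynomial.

use: trace(a^2 b) = trace(a)*trace(b a) - trace(b) = x*z - y
trace(a^2) = trace(a)*trace(a) - trace(1) = x^2 - 2
trace(b a^2 b) = trace(b)*trace(a^2 b) - trace(a^2) = x*y*z - x^2 - y^2 + 2
trace(b^2 a^2 b) = trace(b)*trace(b a^2 b) - trace(b a^2) = x*y^2*z - x^2*y - y^3 - x*z + 3*y
trace(b^2 a^2 b^2) = trace(b)*trace(b^2 a^2 b) - trace(b^2 a^2) = x*y^3*z - x^2*y^2 - y^4 - 2*x*y*z + x^2 + 4*y^2 - 2
use: trace(b a b a) = trace(a b)*trace(a b) - trace(1) = z^2 - 2
trace(b a b) = trace(b)*trace(a b) - trace(a) = y*z - x
trace(a b a^2 b) = trace(a)*trace(b a b a) - trace(b a b) = x*z^2 - y*z - x
trace(a b a^2) = trace(a)*trace(a b a) - trace(a b) = x^2*z - x*y - z
trace(a^2 b^2 a b) = trace(b)*trace(a b a^2 b) - trace(a b a^2) = x*y*z^2 - x^2*z - y^2*z + z
trace(a^2 b^2 a) = trace(a)*trace(a b^2 a) - trace(a b^2) = x^2*y*z - x^3 - x*y^2 - y*z + 3*x
trace(b^2 a^2 b^2 a) = trace(b)*trace(a^2 b^2 a b) - trace(a^2 b^2 a) = x*y^2*z^2 - 2*x^2*y*z - y^3*z + x^3 + x*y^2 + 2*y*z - 3*x
trace(b^2 a^2 b^2 a^-1) = trace(b^2 a^2 b^2)*trace(a) - trace(b^2 a^2 b^2 a) = x^2*y^3*z - x^3*y^2 - x*y^4 - x*y^2*z^2 + y^3*z + 3*x*y^2 - 2*y*z + x

x^2*y^3*z - x^3*y^2 - x*y^4 - x*y^2*z^2 + y^3*z + 3*x*y^2 - 2*y*z + x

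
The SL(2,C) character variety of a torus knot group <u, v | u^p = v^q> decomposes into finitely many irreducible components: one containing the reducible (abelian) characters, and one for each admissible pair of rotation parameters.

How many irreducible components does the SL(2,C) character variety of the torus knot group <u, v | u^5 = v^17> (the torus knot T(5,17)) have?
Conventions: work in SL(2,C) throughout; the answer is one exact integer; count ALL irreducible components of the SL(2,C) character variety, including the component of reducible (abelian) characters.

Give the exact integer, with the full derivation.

In the torus knot group T(5,17), u^5 = v^17 is central, so an irreducible representation sends it to +I or -I (Schur).
So on each irreducible component the traces are pinned: tr(u) = 2*cos(pi*alpha/5) with 1 <= alpha <= 4, tr(v) = 2*cos(pi*beta/17) with 1 <= beta <= 16.
Consistency of u^5 = (-1)^alpha I with v^17 = (-1)^beta I forces alpha = beta (mod 2).
count pairs: odd alpha (2 choices) x odd beta (8), plus even alpha (2) x even beta (8): 2*8 + 2*8 = 32.
components with irreducible characters: 32; plus the single component of reducible (abelian) characters: total 33.

33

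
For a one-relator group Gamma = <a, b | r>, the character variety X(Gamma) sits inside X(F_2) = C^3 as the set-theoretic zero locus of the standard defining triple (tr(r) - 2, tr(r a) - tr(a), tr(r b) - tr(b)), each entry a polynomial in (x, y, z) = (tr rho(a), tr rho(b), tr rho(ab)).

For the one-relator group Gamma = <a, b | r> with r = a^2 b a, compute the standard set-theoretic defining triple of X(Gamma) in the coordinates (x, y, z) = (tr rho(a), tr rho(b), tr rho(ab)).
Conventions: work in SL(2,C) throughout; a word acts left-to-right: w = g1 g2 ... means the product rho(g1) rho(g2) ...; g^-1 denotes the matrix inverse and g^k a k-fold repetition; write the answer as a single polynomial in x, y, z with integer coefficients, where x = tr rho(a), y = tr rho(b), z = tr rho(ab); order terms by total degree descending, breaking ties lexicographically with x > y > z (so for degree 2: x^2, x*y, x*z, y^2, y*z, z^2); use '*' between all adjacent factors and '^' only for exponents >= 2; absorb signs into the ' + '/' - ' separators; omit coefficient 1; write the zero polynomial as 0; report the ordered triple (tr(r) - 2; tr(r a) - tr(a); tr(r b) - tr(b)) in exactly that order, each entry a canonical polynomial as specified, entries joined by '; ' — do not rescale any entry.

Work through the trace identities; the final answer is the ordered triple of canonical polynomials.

x^2*z - x*y - z - 2; x^3*z - x^2*y - 2*x*z - x + y; x*z^2 - y*z - x - y

trace(b a^2) = trace(a)*trace(b a) - trace(b) = x*z - y
trace(a^2 b a) = trace(a)*trace(b a^2) - trace(b a) = x^2*z - x*y - z
trace(a^2 b a^2) = trace(a)*trace(a b a^2) - trace(a b a) = x^3*z - x^2*y - 2*x*z + y
reduce: trace(b a b a) = trace(a b)*trace(a b) - trace(1)  (split on a) = z^2 - 2
so trace(b a b) = trace(b)*trace(a b) - trace(a)  (reduce the b square) = y*z - x
trace(a^2 b a b) = trace(a)*trace(b a b a) - trace(b a b)  (reduce the a square) = x*z^2 - y*z - x
assemble the triple (trace(r) - 2; trace(r a) - x; trace(r b) - y)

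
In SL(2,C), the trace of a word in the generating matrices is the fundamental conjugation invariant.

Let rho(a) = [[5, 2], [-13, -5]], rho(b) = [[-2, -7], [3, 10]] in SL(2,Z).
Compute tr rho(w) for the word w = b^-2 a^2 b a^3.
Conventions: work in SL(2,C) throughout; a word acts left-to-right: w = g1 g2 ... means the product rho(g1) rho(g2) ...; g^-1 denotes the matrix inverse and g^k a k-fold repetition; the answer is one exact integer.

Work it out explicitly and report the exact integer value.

-37

rho(b^-1) = [[10, 7], [-3, -2]]
... * rho(b^-1) = [[10, 7], [-3, -2]]  ->  [[79, 56], [-24, -17]]
... * rho(a) = [[5, 2], [-13, -5]]  ->  [[-333, -122], [101, 37]]
... * rho(a) = [[5, 2], [-13, -5]]  ->  [[-79, -56], [24, 17]]
... * rho(b) = [[-2, -7], [3, 10]]  ->  [[-10, -7], [3, 2]]
... * rho(a) = [[5, 2], [-13, -5]]  ->  [[41, 15], [-11, -4]]
... * rho(a) = [[5, 2], [-13, -5]]  ->  [[10, 7], [-3, -2]]
... * rho(a) = [[5, 2], [-13, -5]]  ->  [[-41, -15], [11, 4]]
tr = -41 + 4 = -37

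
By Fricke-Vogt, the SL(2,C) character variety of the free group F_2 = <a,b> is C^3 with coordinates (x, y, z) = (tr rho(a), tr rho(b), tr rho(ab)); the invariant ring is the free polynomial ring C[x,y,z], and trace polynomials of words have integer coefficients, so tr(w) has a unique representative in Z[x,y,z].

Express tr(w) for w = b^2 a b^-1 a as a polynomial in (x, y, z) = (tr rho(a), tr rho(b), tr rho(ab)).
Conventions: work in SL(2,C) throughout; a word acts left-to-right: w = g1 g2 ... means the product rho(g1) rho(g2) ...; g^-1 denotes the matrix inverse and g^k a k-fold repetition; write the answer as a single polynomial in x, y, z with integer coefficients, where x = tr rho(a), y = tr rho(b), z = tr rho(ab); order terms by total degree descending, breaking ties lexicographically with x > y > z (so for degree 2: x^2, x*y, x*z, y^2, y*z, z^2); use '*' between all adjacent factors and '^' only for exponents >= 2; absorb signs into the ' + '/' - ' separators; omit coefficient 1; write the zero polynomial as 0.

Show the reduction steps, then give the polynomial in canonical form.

and trace(a^2 b) = trace(a) * trace(b a) - trace(b) = x*z - y
next, trace(a^2) = trace(a) * trace(a) - trace(1) = x^2 - 2
trace(a b^2 a) = trace(b) * trace(a^2 b) - trace(a^2) = x*y*z - x^2 - y^2 + 2
trace(a b a b) = trace(a b) * trace(a b) - trace(1)   [split at repeated a] = z^2 - 2
trace(a b^2 a b) = trace(b) * trace(a b a b) - trace(a b a) = y*z^2 - x*z - y
trace(b^2 a b^-1 a) = trace(a b^2 a) * trace(b) - trace(a b^2 a b) = x*y^2*z - x^2*y - y^3 - y*z^2 + x*z + 3*y

x*y^2*z - x^2*y - y^3 - y*z^2 + x*z + 3*y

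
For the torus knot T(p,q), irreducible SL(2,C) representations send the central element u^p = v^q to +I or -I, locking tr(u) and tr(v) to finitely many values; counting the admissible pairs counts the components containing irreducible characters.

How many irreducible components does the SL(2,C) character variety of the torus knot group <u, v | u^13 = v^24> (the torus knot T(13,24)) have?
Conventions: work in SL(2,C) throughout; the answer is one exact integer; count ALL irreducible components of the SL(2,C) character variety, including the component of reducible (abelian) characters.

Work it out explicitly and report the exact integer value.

In the torus knot group T(13,24), u^13 = v^24 is central, so an irreducible representation sends it to +I or -I (Schur).
This locks tr(u) to 2*cos(pi*alpha/13), alpha in 1..12, and tr(v) to 2*cos(pi*beta/24), beta in 1..23, on each component of irreducible characters.
Consistency of u^13 = (-1)^alpha I with v^24 = (-1)^beta I forces alpha = beta (mod 2).
count pairs: odd alpha (6 choices) x odd beta (12), plus even alpha (6) x even beta (11): 6*12 + 6*11 = 138.
That is 138 components of irreducible characters, and with the reducible (abelian) component the total is 139.

139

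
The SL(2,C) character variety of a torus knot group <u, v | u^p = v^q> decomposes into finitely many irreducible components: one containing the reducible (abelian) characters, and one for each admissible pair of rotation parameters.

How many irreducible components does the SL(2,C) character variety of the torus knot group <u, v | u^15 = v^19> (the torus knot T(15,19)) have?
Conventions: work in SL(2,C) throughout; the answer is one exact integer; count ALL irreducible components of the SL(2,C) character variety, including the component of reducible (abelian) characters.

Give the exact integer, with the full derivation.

For T(15,19): irreducibility forces the central element u^15 = v^19 to one of +I, -I.
So on each irreducible component the traces are pinned: tr(u) = 2*cos(pi*alpha/15) with 1 <= alpha <= 14, tr(v) = 2*cos(pi*beta/19) with 1 <= beta <= 18.
u^15 = (-1)^alpha I and v^19 = (-1)^beta I must agree, so alpha and beta have equal parity.
count pairs: odd alpha (7 choices) x odd beta (9), plus even alpha (7) x even beta (9): 7*9 + 7*9 = 126.
That is 126 components of irreducible characters, and with the reducible (abelian) component the total is 127.

127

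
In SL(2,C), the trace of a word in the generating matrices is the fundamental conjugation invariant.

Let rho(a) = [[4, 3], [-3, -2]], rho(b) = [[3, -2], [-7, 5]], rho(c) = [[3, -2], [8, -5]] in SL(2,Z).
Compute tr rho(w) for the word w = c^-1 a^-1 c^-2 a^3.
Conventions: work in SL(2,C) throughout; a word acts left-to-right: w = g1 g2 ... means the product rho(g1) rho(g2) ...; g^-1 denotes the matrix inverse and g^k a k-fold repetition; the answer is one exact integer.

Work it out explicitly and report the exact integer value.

rho(c^-1) = [[-5, 2], [-8, 3]]
... * rho(a^-1) = [[-2, -3], [3, 4]]  ->  [[16, 23], [25, 36]]
... * rho(c^-1) = [[-5, 2], [-8, 3]]  ->  [[-264, 101], [-413, 158]]
... * rho(c^-1) = [[-5, 2], [-8, 3]]  ->  [[512, -225], [801, -352]]
... * rho(a) = [[4, 3], [-3, -2]]  ->  [[2723, 1986], [4260, 3107]]
... * rho(a) = [[4, 3], [-3, -2]]  ->  [[4934, 4197], [7719, 6566]]
... * rho(a) = [[4, 3], [-3, -2]]  ->  [[7145, 6408], [11178, 10025]]
tr = 7145 + 10025 = 17170

17170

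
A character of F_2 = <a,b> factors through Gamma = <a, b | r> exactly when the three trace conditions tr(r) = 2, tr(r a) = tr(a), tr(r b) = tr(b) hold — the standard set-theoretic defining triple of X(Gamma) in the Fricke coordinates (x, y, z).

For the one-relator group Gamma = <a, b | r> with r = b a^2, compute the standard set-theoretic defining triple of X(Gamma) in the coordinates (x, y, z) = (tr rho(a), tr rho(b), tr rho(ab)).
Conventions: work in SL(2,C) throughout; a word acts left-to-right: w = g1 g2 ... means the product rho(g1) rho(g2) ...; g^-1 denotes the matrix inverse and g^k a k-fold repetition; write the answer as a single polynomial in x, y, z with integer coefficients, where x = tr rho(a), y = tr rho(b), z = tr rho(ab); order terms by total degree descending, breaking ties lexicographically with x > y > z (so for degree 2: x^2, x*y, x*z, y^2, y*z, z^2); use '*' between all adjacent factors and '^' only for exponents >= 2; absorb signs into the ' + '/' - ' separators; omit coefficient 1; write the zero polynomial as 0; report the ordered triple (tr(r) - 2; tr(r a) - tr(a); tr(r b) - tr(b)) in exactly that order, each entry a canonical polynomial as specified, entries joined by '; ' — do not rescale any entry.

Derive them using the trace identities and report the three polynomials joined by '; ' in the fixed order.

trace(b a^2) = trace(a) * trace(b a) - trace(b)   [square of a] = x*z - y
trace(b a^3) = trace(a) * trace(a b a) - trace(a b)   [square of a] = x^2*z - x*y - z
trace(b^2 a) = trace(b) * trace(a b) - trace(a) = y*z - x
trace(b^2) = trace(b) * trace(b) - trace(1) = y^2 - 2
trace(b a^2 b) = trace(a) * trace(b^2 a) - trace(b^2) = x*y*z - x^2 - y^2 + 2
assemble the triple (trace(r) - 2; trace(r a) - x; trace(r b) - y)

x*z - y - 2; x^2*z - x*y - x - z; x*y*z - x^2 - y^2 - y + 2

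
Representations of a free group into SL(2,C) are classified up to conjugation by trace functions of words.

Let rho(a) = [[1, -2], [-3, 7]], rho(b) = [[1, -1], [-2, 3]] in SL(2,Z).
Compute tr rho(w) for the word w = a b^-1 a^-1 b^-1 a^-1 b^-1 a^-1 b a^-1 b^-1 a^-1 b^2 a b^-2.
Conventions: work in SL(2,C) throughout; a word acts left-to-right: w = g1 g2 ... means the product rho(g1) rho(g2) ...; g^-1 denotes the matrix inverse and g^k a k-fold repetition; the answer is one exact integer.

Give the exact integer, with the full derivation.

-11112219

rho(a) = [[1, -2], [-3, 7]]
... * rho(b^-1) = [[3, 1], [2, 1]]  ->  [[-1, -1], [5, 4]]
... * rho(a^-1) = [[7, 2], [3, 1]]  ->  [[-10, -3], [47, 14]]
... * rho(b^-1) = [[3, 1], [2, 1]]  ->  [[-36, -13], [169, 61]]
... * rho(a^-1) = [[7, 2], [3, 1]]  ->  [[-291, -85], [1366, 399]]
... * rho(b^-1) = [[3, 1], [2, 1]]  ->  [[-1043, -376], [4896, 1765]]
... * rho(a^-1) = [[7, 2], [3, 1]]  ->  [[-8429, -2462], [39567, 11557]]
... * rho(b) = [[1, -1], [-2, 3]]  ->  [[-3505, 1043], [16453, -4896]]
... * rho(a^-1) = [[7, 2], [3, 1]]  ->  [[-21406, -5967], [100483, 28010]]
... * rho(b^-1) = [[3, 1], [2, 1]]  ->  [[-76152, -27373], [357469, 128493]]
... * rho(a^-1) = [[7, 2], [3, 1]]  ->  [[-615183, -179677], [2887762, 843431]]
... * rho(b) = [[1, -1], [-2, 3]]  ->  [[-255829, 76152], [1200900, -357469]]
... * rho(b) = [[1, -1], [-2, 3]]  ->  [[-408133, 484285], [1915838, -2273307]]
... * rho(a) = [[1, -2], [-3, 7]]  ->  [[-1860988, 4206261], [8735759, -19744825]]
... * rho(b^-1) = [[3, 1], [2, 1]]  ->  [[2829558, 2345273], [-13282373, -11009066]]
... * rho(b^-1) = [[3, 1], [2, 1]]  ->  [[13179220, 5174831], [-61865251, -24291439]]
tr = 13179220 + -24291439 = -11112219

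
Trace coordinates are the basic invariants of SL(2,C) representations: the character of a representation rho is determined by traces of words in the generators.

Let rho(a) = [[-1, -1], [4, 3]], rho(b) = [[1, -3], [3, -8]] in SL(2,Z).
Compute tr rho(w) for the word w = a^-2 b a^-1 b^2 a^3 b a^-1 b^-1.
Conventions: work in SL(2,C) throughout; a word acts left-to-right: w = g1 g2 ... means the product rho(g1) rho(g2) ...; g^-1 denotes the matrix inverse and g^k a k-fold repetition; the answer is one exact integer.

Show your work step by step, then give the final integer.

rho(a^-1) = [[3, 1], [-4, -1]]
... * rho(a^-1) = [[3, 1], [-4, -1]]  ->  [[5, 2], [-8, -3]]
... * rho(b) = [[1, -3], [3, -8]]  ->  [[11, -31], [-17, 48]]
... * rho(a^-1) = [[3, 1], [-4, -1]]  ->  [[157, 42], [-243, -65]]
... * rho(b) = [[1, -3], [3, -8]]  ->  [[283, -807], [-438, 1249]]
... * rho(b) = [[1, -3], [3, -8]]  ->  [[-2138, 5607], [3309, -8678]]
... * rho(a) = [[-1, -1], [4, 3]]  ->  [[24566, 18959], [-38021, -29343]]
... * rho(a) = [[-1, -1], [4, 3]]  ->  [[51270, 32311], [-79351, -50008]]
... * rho(a) = [[-1, -1], [4, 3]]  ->  [[77974, 45663], [-120681, -70673]]
... * rho(b) = [[1, -3], [3, -8]]  ->  [[214963, -599226], [-332700, 927427]]
... * rho(a^-1) = [[3, 1], [-4, -1]]  ->  [[3041793, 814189], [-4707808, -1260127]]
... * rho(b^-1) = [[-8, 3], [-3, 1]]  ->  [[-26776911, 9939568], [41442845, -15383551]]
tr = -26776911 + -15383551 = -42160462

-42160462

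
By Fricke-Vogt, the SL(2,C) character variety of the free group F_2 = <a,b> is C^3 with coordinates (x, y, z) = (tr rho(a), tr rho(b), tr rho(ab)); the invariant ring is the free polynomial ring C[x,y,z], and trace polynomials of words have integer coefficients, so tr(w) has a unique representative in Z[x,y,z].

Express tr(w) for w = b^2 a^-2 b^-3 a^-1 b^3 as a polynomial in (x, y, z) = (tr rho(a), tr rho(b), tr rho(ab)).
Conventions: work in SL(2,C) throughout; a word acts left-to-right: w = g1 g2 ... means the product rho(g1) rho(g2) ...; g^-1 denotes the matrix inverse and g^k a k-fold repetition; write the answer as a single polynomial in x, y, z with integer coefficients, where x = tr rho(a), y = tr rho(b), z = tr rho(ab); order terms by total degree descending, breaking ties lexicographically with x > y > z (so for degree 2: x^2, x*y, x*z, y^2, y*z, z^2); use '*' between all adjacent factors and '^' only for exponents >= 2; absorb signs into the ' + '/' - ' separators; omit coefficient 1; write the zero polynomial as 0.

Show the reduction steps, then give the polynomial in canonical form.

x^2*y^7*z - x^3*y^6 - x*y^8 - x*y^6*z^2 - 4*x^2*y^5*z + 4*x^3*y^4 + 8*x*y^6 + 4*x*y^4*z^2 + 4*x^2*y^3*z - 3*x^3*y^2 - 20*x*y^4 - 4*x*y^2*z^2 - 2*x^2*y*z + 15*x*y^2 + x*z^2 + y*z - x

tr(b^2) = tr(b) * tr(b) - tr(1)   [square of b] = y^2 - 2
tr(b^3) = tr(b) * tr(b^2) - tr(b)   [square of b] = y^3 - 3*y
so tr(a b^2) = tr(b) * tr(a b) - tr(a)   [square of b] = y*z - x
reduce: tr(b^3 a) = tr(b) * tr(a b^2) - tr(a b)   [square of b] = y^2*z - x*y - z
tr(a^-1 b^3) = tr(b^3) * tr(a) - tr(b^3 a)   [inverse elimination on a] = x*y^3 - y^2*z - 2*x*y + z
tr(a^2 b^2) = tr(a) * tr(b^2 a) - tr(b^2)   [square of a] = x*y*z - x^2 - y^2 + 2
tr(a^2 b) = tr(a) * tr(b a) - tr(b)   [square of a] = x*z - y
so tr(b a^2 b^2) = tr(b) * tr(a^2 b^2) - tr(a^2 b)   [square of b] = x*y^2*z - x^2*y - y^3 - x*z + 3*y
tr(b a^2 b^3) = tr(b) * tr(b a^2 b^2) - tr(b a^2 b)   [square of b] = x*y^3*z - x^2*y^2 - y^4 - 2*x*y*z + x^2 + 4*y^2 - 2
so tr(a b^5 a) = tr(b) * tr(b a^2 b^3) - tr(b a^2 b^2)   [square of b] = x*y^4*z - x^2*y^3 - y^5 - 3*x*y^2*z + 2*x^2*y + 5*y^3 + x*z - 5*y
so tr(a b a b) = tr(a b) * tr(a b) - tr(1)   [split at a repeated a] = z^2 - 2
so tr(b a b a b) = tr(b) * tr(a b a b) - tr(a b a)   [square of b] = y*z^2 - x*z - y
so tr(b^2 a b a b) = tr(b) * tr(b a b a b) - tr(b a b a)   [square of b] = y^2*z^2 - x*y*z - y^2 - z^2 + 2
tr(b^2 a b a b^2) = tr(b) * tr(b^2 a b a b) - tr(b^2 a b a)   [square of b] = y^3*z^2 - x*y^2*z - y^3 - 2*y*z^2 + x*z + 3*y
so tr(a b^5 a b) = tr(b) * tr(b^2 a b a b^2) - tr(b^2 a b a b)   [square of b] = y^4*z^2 - x*y^3*z - y^4 - 3*y^2*z^2 + 2*x*y*z + 4*y^2 + z^2 - 2
reduce: tr(b^-1 a b^5 a) = tr(a b^5 a) * tr(b) - tr(a b^5 a b)   [inverse elimination on b] = x*y^5*z - x^2*y^4 - y^6 - y^4*z^2 - 2*x*y^3*z + 2*x^2*y^2 + 6*y^4 + 3*y^2*z^2 - x*y*z - 9*y^2 - z^2 + 2
reduce: tr(b^5 a b^-2 a) = tr(b^-1 a b^5 a) * tr(b) - tr(b^-1 a b^5 a b)   [inverse elimination on b] = x*y^6*z - x^2*y^5 - y^7 - y^5*z^2 - 3*x*y^4*z + 3*x^2*y^3 + 7*y^5 + 3*y^3*z^2 + 2*x*y^2*z - 2*x^2*y - 14*y^3 - y*z^2 - x*z + 7*y
so tr(b^-2 a^-1 b^5 a) = tr(b^5 a b^-2) * tr(a) - tr(b^5 a b^-2 a)   [inverse elimination on a] = -x*y^6*z + x^2*y^5 + y^7 + y^5*z^2 + 3*x*y^4*z - 3*x^2*y^3 - 7*y^5 - 3*y^3*z^2 - x*y^2*z + x^2*y + 14*y^3 + y*z^2 - 7*y
tr(a^-1 b^5 a^-1 b^-2) = tr(b^-2 a^-1 b^5) * tr(a) - tr(b^-2 a^-1 b^5 a)   [inverse elimination on a] = x*y^6*z - x^2*y^5 - y^7 - y^5*z^2 - 3*x*y^4*z + 4*x^2*y^3 + 7*y^5 + 3*y^3*z^2 - 3*x^2*y - 14*y^3 - y*z^2 + x*z + 7*y
tr(b^4) = tr(b) * tr(b^3) - tr(b^2)   [square of b] = y^4 - 4*y^2 + 2
tr(b^4 a) = tr(b) * tr(b a b^2) - tr(b a b)   [square of b] = y^3*z - x*y^2 - 2*y*z + x
so tr(b^4 a^-1) = tr(b^4) * tr(a) - tr(b^4 a)   [inverse elimination on a] = x*y^4 - y^3*z - 3*x*y^2 + 2*y*z + x
so tr(b^5 a^-1 b^-1 a) = tr(b^-1 a b^5) * tr(a) - tr(b^-1 a b^5 a)   [inverse elimination on a] = -x*y^5*z + x^2*y^4 + y^6 + y^4*z^2 + 3*x*y^3*z - 3*x^2*y^2 - 6*y^4 - 3*y^2*z^2 - x*y*z + x^2 + 9*y^2 + z^2 - 2
so tr(a^-1 b^5 a^-1 b^-1) = tr(b^5 a^-1 b^-1) * tr(a) - tr(b^5 a^-1 b^-1 a)   [inverse elimination on a] = x*y^5*z - y^6 - y^4*z^2 - 4*x*y^3*z + 6*y^4 + 3*y^2*z^2 + 3*x*y*z - 9*y^2 - z^2 + 2
reduce: tr(b^-3 a^-1 b^5 a^-1) = tr(a^-1 b^5 a^-1 b^-2) * tr(b) - tr(a^-1 b^5 a^-1 b^-1)   [inverse elimination on b] = x*y^7*z - x^2*y^6 - y^8 - y^6*z^2 - 4*x*y^5*z + 4*x^2*y^4 + 8*y^6 + 4*y^4*z^2 + 4*x*y^3*z - 3*x^2*y^2 - 20*y^4 - 4*y^2*z^2 - 2*x*y*z + 16*y^2 + z^2 - 2
so tr(a^-1 b^2) = tr(b^2) * tr(a) - tr(b^2 a)   [inverse elimination on a] = x*y^2 - y*z - x
reduce: tr(b^2 a^-2 b^-3 a^-1 b^3) = tr(b^-3 a^-1 b^5 a^-1) * tr(a) - tr(b^-3 a^-1 b^5)   [inverse elimination on a] = x^2*y^7*z - x^3*y^6 - x*y^8 - x*y^6*z^2 - 4*x^2*y^5*z + 4*x^3*y^4 + 8*x*y^6 + 4*x*y^4*z^2 + 4*x^2*y^3*z - 3*x^3*y^2 - 20*x*y^4 - 4*x*y^2*z^2 - 2*x^2*y*z + 15*x*y^2 + x*z^2 + y*z - x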